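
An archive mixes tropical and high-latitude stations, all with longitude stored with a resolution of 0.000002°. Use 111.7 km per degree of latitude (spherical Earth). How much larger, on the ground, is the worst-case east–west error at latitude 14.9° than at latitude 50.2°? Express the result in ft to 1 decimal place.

0.1 ft

With a 0.000002° grid the true value lies within half a step, ±0.000002°/2 = ±1e-06°, of the stored one.
At 14.9°: 1e-06° × 111700 × cos 14.9° = 1e-06 × 111700 × 0.9664 ≈ 0.10794 m.
Error at 50.2° = 1e-06° × 111700 × cos 50.2° ≈ 0.1117 × 0.6401 = 0.0715 m.
So the lower-latitude error exceeds the higher by 0.10794 − 0.0715 = 0.036444 m.
In feet: 0.036444 m ÷ 0.3048 ≈ 0.11957 ft.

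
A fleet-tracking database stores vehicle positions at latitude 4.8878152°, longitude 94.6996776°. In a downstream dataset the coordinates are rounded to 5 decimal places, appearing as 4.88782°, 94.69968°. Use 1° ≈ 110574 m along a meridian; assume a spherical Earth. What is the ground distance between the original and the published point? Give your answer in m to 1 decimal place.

The latitude changed by -0.0000048° and the longitude by -0.0000024°.
North–south shift: -0.0000048 × 110574 = -0.530755 m.
E–W at 4.88782°: -0.0000024° × 110574 × cos 4.88782° = -0.0000024 × 110574 × 0.9964 ≈ -0.264413 m.
Distance: √(0.530755² + 0.264413²) ≈ 0.592971 m.

0.6 m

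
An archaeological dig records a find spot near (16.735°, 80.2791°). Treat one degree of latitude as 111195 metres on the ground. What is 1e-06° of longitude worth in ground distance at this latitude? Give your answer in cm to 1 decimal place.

10.6 cm

One degree of longitude here spans 111195 × cos 16.735° = 111195 × 0.9576 ≈ 106486 m; 1e-06° of that is 0.106486 m.
That is 0.106486 m = 10.649 cm.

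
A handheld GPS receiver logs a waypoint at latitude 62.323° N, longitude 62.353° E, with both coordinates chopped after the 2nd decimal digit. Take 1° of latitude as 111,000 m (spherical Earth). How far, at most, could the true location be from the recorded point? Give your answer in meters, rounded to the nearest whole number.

Truncating at 2 decimal places can drop up to a full unit in the last place, so each coordinate may be off by as much as 0.01°.
N–S: 0.01° × 111000 m/° = 1110 m.
E–W at 62.323°: 0.01° × 111000 × cos 62.323° = 0.01 × 111000 × 0.4645 ≈ 515.58 m.
Worst case both components are at the extreme and orthogonal: √(1110² + 515.58²) ≈ 1223.9 m.

1224 meters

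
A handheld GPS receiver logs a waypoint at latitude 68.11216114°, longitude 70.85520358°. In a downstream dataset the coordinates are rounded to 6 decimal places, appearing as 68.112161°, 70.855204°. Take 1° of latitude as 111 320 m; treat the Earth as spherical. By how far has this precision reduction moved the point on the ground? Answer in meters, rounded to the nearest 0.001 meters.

0.023 meters

The latitude changed by +0.00000014° and the longitude by -0.00000042°.
N–S: 0.00000014° × 111320 m/° = 0.0155848 m.
E–W at 68.1122°: -0.00000042° × 111320 × cos 68.1122° = -0.00000042 × 111320 × 0.3728 ≈ -0.0174296 m.
Distance: √(0.0155848² + 0.0174296²) ≈ 0.0233811 m.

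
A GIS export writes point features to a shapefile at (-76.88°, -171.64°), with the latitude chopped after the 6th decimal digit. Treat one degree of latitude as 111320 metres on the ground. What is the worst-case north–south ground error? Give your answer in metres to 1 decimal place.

0.1 metres

Truncating at 6 decimal places can drop up to a full unit in the last place, so the latitude may be off by as much as 1e-06°.
So the N–S error is at most 1e-06 × 111320 = 0.11132 m.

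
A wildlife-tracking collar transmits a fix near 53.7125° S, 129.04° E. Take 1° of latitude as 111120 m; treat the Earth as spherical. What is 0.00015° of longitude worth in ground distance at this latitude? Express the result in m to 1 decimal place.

9.9 m

At 53.7125° a degree of longitude is 111120 × cos 53.7125° ≈ 65765 m, so 0.00015° corresponds to 9.86474 m.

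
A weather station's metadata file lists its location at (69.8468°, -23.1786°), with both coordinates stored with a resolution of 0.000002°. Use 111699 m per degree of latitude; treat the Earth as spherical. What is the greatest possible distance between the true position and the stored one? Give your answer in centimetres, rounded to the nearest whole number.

With a 0.000002° grid the true value lies within half a step, ±0.000002°/2 = ±1e-06°, of the stored one.
Latitude error → 1e-06 × 111699 = 0.111699 m along the meridian.
Longitude error → 1e-06 × 111699 × cos 69.8468° = 1e-06 × 111699 × 0.3445 ≈ 0.0384838 m.
Worst case both components are at the extreme and orthogonal: √(0.111699² + 0.0384838²) ≈ 0.118143 m.
That is 0.118143 m = 11.814 cm.

12 centimetres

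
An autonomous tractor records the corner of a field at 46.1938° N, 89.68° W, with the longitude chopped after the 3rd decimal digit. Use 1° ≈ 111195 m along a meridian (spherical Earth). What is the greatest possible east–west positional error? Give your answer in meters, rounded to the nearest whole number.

77 meters

Truncating at 3 decimal places can drop up to a full unit in the last place, so the longitude may be off by as much as 0.001°.
One degree of longitude at 46.1938° is 111195 × cos 46.1938° ≈ 111195 × 0.6922 = 76971.5 m.
East–west error: 0.001° × 76971.5 m/° ≈ 76.9715 m.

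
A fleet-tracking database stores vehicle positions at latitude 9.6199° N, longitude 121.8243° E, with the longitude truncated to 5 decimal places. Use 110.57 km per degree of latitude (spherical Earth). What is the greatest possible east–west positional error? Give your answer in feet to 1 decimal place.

Truncating at 5 decimal places can drop up to a full unit in the last place, so the longitude may be off by as much as 1e-05°.
Parallels shrink by cos φ, so at 9.6199° a degree of longitude is 110570 × 0.9859 ≈ 109015 m.
So at most 1e-05° × 109015 ≈ 1.09015 m east–west.
In feet: 1.09015 m ÷ 0.3048 ≈ 3.5766 ft.

3.6 feet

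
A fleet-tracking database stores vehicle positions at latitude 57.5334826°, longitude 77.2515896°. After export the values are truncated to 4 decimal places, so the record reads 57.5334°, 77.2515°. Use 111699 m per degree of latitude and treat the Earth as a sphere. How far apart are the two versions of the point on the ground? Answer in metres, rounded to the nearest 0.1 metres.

10.7 metres

The latitude changed by +0.0000826° and the longitude by +0.0000896°.
North–south shift: 0.0000826 × 111699 = 9.22634 m.
East–west at this latitude: 0.0000896° × 111699 × cos 57.5334° ≈ 0.0000896 × 59960.9 = 5.3725 m.
Distance: √(9.22634² + 5.3725²) ≈ 10.6766 m.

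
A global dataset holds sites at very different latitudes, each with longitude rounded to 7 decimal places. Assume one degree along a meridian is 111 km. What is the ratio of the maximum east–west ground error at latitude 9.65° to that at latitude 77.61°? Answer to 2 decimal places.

4.59

Rounding to 7 decimal places leaves the longitude within ±5e-08° of the true value.
At 9.65°: 5e-08° × 111000 × cos 9.65° = 5e-08 × 111000 × 0.9859 ≈ 0.0054715 m.
Error at 77.61° = 5e-08° × 111000 × cos 77.61° ≈ 0.00555 × 0.2146 = 0.0011908 m.
The ratio reduces to cos 9.65° / cos 77.61° = 0.9859/0.2146 ≈ 4.5946.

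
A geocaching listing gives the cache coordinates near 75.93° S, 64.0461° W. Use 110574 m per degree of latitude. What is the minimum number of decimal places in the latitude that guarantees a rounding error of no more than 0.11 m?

One degree of latitude covers 110574 m.
N decimal places → at most half a unit in the last place, 0.5 × 10⁻ᴺ° = 110574/2 × 10⁻ᴺ m.
Need 0.5 × 110574 × 10⁻ᴺ ≤ 0.11 → 10⁻ᴺ ≤ 1.990e-06, so N ≥ 5.70.
N = 5 would give 0.553 m (too coarse); N = 6 gives 0.0553 m ≤ 0.11 m.

6 decimal places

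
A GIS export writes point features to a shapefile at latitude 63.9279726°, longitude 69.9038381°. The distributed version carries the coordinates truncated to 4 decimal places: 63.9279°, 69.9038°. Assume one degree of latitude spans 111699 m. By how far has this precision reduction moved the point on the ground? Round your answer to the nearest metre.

8 metres

Δlat = 63.9279726 − 63.9279 = +0.0000726°; Δlon = 69.9038381 − 69.9038 = +0.0000381°.
North–south shift: 0.0000726 × 111699 = 8.10935 m.
E–W at 63.9279°: 0.0000381° × 111699 × cos 63.9279° = 0.0000381 × 111699 × 0.4395 ≈ 1.8704 m.
Hypotenuse of the two orthogonal shifts: √(8.10935² + 1.8704²) = 8.32225 m.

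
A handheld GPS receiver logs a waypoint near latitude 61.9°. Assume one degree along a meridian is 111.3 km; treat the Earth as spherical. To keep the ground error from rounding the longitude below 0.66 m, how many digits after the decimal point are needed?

At 61.9° one degree of longitude covers 111300 × cos 61.9° ≈ 111300 × 0.4710 ≈ 52423.6 m.
N decimal places → at most half a unit in the last place, 0.5 × 10⁻ᴺ° = 52423.6/2 × 10⁻ᴺ m.
Setting 26211.8 × 10⁻ᴺ ≤ 0.66 gives 10ᴺ ≥ 3.971e+04, i.e. N ≥ 4.60.
So 5 decimal places suffice (0.262 m); 4 would allow up to 2.62 m.

5 decimal places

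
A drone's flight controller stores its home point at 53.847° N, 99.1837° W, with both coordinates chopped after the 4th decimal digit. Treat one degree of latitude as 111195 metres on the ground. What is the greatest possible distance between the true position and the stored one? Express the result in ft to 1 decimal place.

Truncating at 4 decimal places can drop up to a full unit in the last place, so each coordinate may be off by as much as 0.0001°.
N–S: 0.0001° × 111195 m/° = 11.1195 m.
E–W at 53.847°: 0.0001° × 111195 × cos 53.847° = 0.0001 × 111195 × 0.5899 ≈ 6.55988 m.
The two errors are perpendicular, so the maximum displacement is √(11.1195² + 6.55988²) ≈ 12.9103 m.
In feet: 12.9103 m ÷ 0.3048 ≈ 42.357 ft.

42.4 ft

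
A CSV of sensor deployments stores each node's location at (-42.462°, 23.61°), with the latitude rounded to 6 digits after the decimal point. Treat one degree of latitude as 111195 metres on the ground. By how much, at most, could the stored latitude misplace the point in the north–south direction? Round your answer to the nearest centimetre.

6 centimetres

Rounding to 6 decimal places leaves the latitude within ±5e-07° of the true value.
So the N–S error is at most 5e-07 × 111195 = 0.0555975 m.
That is 0.0555975 m = 5.5597 cm.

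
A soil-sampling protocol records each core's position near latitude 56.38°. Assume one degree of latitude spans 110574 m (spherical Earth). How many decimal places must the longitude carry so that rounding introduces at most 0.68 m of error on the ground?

At 56.38° one degree of longitude covers 110574 × cos 56.38° ≈ 110574 × 0.5537 ≈ 61222.9 m.
With N decimal places the half-ulp bound is 0.5·10⁻ᴺ°, or 0.5·10⁻ᴺ × 61222.9 m on the ground.
Need 0.5 × 61222.9 × 10⁻ᴺ ≤ 0.68 → 10⁻ᴺ ≤ 2.221e-05, so N ≥ 4.65.
At 4 places the error can reach 3.06 m, but 5 places keeps it to 0.306 m.

5 decimal places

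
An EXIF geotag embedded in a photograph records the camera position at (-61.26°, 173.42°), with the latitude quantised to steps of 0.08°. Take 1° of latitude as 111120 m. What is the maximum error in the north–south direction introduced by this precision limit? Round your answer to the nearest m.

With a 0.08° grid the true value lies within half a step, ±0.08°/2 = ±0.04°, of the stored one.
Along the meridian that is 0.04° × 111120 m/° = 4444.8 m.

4445 m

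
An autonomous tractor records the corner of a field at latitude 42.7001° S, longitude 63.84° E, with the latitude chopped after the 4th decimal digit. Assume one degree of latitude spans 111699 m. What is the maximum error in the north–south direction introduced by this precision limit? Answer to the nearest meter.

Truncating at 4 decimal places can drop up to a full unit in the last place, so the latitude may be off by as much as 0.0001°.
Along the meridian that is 0.0001° × 111699 m/° = 11.1699 m.

11 meters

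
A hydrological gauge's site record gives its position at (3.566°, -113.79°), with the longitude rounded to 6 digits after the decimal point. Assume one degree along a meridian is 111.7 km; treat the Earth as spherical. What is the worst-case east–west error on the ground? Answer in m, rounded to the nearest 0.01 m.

0.06 m

Rounding to 6 decimal places leaves the longitude within ±5e-07° of the true value.
One degree of longitude at 3.566° is 111700 × cos 3.566° ≈ 111700 × 0.9981 = 111484 m.
So at most 5e-07° × 111484 ≈ 0.0557419 m east–west.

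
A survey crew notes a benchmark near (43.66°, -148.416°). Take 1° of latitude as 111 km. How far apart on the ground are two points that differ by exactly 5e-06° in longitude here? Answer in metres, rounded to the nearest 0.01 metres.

0.40 metres

One degree of longitude here spans 111000 × cos 43.66° = 111000 × 0.7234 ≈ 80302.9 m; 5e-06° of that is 0.401514 m.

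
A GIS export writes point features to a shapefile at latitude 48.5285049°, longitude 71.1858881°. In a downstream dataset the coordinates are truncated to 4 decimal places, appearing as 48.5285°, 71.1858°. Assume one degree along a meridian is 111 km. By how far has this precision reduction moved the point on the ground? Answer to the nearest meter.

The latitude changed by +0.0000049° and the longitude by +0.0000881°.
N–S: 0.0000049° × 111000 m/° = 0.5439 m.
E–W at 48.5285°: 0.0000881° × 111000 × cos 48.5285° = 0.0000881 × 111000 × 0.6622 ≈ 6.47618 m.
Hypotenuse of the two orthogonal shifts: √(0.5439² + 6.47618²) = 6.49898 m.

6 meters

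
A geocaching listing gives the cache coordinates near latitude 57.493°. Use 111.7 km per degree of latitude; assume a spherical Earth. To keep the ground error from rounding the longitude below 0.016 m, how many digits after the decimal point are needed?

7 decimal places

At 57.493° one degree of longitude covers 111700 × cos 57.493° ≈ 111700 × 0.5374 ≈ 60027.9 m.
Rounding to N decimal places gives at most 0.5 × 10⁻ᴺ degrees of error, i.e. 0.5 × 10⁻ᴺ × 60027.9 m.
Setting 30013.9 × 10⁻ᴺ ≤ 0.016 gives 10ᴺ ≥ 1.876e+06, i.e. N ≥ 6.27.
At 6 places the error can reach 0.03 m, but 7 places keeps it to 0.003 m.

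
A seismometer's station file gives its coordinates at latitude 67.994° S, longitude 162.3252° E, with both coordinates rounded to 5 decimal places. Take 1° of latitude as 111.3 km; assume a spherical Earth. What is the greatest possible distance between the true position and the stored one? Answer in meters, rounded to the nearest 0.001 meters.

Rounding to 5 decimal places leaves each coordinate within ±5e-06° of the true value.
North–south component: 5e-06° × 111300 = 0.5565 m.
E–W at 67.994°: 5e-06° × 111300 × cos 67.994° = 5e-06 × 111300 × 0.3747 ≈ 0.208523 m.
Worst case both components are at the extreme and orthogonal: √(0.5565² + 0.208523²) ≈ 0.594284 m.

0.594 meters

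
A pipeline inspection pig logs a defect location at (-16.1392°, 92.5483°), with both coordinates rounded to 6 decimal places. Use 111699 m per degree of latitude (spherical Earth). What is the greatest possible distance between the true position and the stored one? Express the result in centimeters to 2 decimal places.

7.74 centimeters

Rounding to 6 decimal places leaves each coordinate within ±5e-07° of the true value.
North–south component: 5e-07° × 111699 = 0.0558495 m.
E–W at 16.1392°: 5e-07° × 111699 × cos 16.1392° = 5e-07 × 111699 × 0.9606 ≈ 0.0536484 m.
The two errors are perpendicular, so the maximum displacement is √(0.0558495² + 0.0536484²) ≈ 0.0774424 m.
That is 0.0774424 m = 7.7442 cm.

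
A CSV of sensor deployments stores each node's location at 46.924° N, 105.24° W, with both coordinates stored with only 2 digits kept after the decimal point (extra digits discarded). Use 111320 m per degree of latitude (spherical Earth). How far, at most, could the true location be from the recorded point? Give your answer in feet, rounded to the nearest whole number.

Truncating at 2 decimal places can drop up to a full unit in the last place, so each coordinate may be off by as much as 0.01°.
Latitude error → 0.01 × 111320 = 1113.2 m along the meridian.
E–W at 46.924°: 0.01° × 111320 × cos 46.924° = 0.01 × 111320 × 0.6830 ≈ 760.28 m.
The two errors are perpendicular, so the maximum displacement is √(1113.2² + 760.28²) ≈ 1348.05 m.
Converting: 1348.05 m × 3.2808 ft/m ≈ 4422.7 ft.

4423 feet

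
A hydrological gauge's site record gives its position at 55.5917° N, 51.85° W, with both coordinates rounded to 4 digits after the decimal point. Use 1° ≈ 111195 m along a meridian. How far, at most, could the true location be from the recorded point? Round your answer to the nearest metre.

Rounding to 4 decimal places leaves each coordinate within ±5e-05° of the true value.
Latitude error → 5e-05 × 111195 = 5.55975 m along the meridian.
E–W at 55.5917°: 5e-05° × 111195 × cos 55.5917° = 5e-05 × 111195 × 0.5651 ≈ 3.14174 m.
Worst case both components are at the extreme and orthogonal: √(5.55975² + 3.14174²) ≈ 6.38603 m.

6 metres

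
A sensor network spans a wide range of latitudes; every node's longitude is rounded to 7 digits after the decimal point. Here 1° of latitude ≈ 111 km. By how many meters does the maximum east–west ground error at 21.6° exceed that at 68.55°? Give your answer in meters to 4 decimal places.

Rounding to 7 decimal places leaves the longitude within ±5e-08° of the true value.
Error at 21.6° = 5e-08° × 111000 × cos 21.6° ≈ 0.00555 × 0.9298 = 0.0051603 m.
Error at 68.55° = 5e-08° × 111000 × cos 68.55° ≈ 0.00555 × 0.3657 = 0.0020296 m.
So the lower-latitude error exceeds the higher by 0.0051603 − 0.0020296 = 0.0031307 m.

0.0031 meters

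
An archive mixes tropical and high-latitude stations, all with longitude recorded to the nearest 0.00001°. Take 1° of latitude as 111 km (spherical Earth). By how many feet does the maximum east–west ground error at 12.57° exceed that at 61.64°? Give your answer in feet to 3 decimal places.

0.912 feet

Rounding to 5 decimal places leaves the longitude within ±5e-06° of the true value.
Error at 12.57° = 5e-06° × 111000 × cos 12.57° ≈ 0.555 × 0.9760 = 0.5417 m.
At 61.64°: 5e-06° × 111000 × cos 61.64° = 5e-06 × 111000 × 0.4750 ≈ 0.26363 m.
So the lower-latitude error exceeds the higher by 0.5417 − 0.26363 = 0.27807 m.
Converting: 0.278067 m × 3.2808 ft/m ≈ 0.91229 ft.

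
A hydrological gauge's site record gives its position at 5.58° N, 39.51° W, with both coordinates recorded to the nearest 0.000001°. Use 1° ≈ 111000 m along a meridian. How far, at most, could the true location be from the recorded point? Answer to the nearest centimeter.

Rounding to 6 decimal places leaves each coordinate within ±5e-07° of the true value.
Latitude error → 5e-07 × 111000 = 0.0555 m along the meridian.
East–west component at 5.58°: 5e-07° × 111000 × cos 5.58° ≈ 5e-07 × 110474 ≈ 0.055237 m.
Worst case both components are at the extreme and orthogonal: √(0.0555² + 0.055237²) ≈ 0.0783031 m.
That is 0.0783031 m = 7.8303 cm.

8 centimeters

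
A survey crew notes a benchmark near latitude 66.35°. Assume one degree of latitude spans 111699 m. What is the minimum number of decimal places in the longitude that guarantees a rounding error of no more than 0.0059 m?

At 66.35° one degree of longitude covers 111699 × cos 66.35° ≈ 111699 × 0.4011 ≈ 44807.9 m.
Rounding to N decimal places gives at most 0.5 × 10⁻ᴺ degrees of error, i.e. 0.5 × 10⁻ᴺ × 44807.9 m.
Setting 22403.9 × 10⁻ᴺ ≤ 0.0059 gives 10ᴺ ≥ 3.797e+06, i.e. N ≥ 6.58.
At 6 places the error can reach 0.0224 m, but 7 places keeps it to 0.00224 m.

7 decimal places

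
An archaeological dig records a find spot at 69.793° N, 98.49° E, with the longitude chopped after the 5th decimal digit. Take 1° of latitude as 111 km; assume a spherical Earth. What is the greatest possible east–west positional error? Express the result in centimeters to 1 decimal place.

Truncating at 5 decimal places can drop up to a full unit in the last place, so the longitude may be off by as much as 1e-05°.
Parallels shrink by cos φ, so at 69.793° a degree of longitude is 111000 × 0.3454 ≈ 38340.8 m.
Maximum E–W displacement: 1e-05 × 38340.8 = 0.383408 m.
That is 0.383408 m = 38.341 cm.

38.3 centimeters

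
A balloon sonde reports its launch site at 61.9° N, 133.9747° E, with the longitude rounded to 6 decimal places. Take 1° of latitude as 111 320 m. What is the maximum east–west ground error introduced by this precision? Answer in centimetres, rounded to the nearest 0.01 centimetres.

2.62 centimetres

Rounding to 6 decimal places leaves the longitude within ±5e-07° of the true value.
Parallels shrink by cos φ, so at 61.9° a degree of longitude is 111320 × 0.4710 ≈ 52433 m.
East–west error: 5e-07° × 52433 m/° ≈ 0.0262165 m.
That is 0.0262165 m = 2.6217 cm.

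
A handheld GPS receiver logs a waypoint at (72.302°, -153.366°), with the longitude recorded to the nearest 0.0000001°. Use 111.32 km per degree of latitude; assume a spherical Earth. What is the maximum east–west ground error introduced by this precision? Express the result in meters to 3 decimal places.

Rounding to 7 decimal places leaves the longitude within ±5e-08° of the true value.
At latitude 72.302° a degree of longitude spans 111320 m × cos 72.302° = 111320 × 0.3040 ≈ 33841.3 m.
Maximum E–W displacement: 5e-08 × 33841.3 = 0.00169206 m.

0.002 meters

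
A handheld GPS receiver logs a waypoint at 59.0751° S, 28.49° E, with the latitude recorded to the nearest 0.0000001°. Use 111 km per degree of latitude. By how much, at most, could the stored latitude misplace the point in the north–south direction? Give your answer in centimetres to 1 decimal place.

0.6 centimetres

Rounding to 7 decimal places leaves the latitude within ±5e-08° of the true value.
Along the meridian that is 5e-08° × 111000 m/° = 0.00555 m.
That is 0.00555 m = 0.555 cm.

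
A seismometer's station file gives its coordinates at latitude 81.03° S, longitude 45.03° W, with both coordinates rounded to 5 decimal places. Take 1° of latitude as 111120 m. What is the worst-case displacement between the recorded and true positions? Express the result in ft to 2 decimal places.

Rounding to 5 decimal places leaves each coordinate within ±5e-06° of the true value.
Latitude error → 5e-06 × 111120 = 0.5556 m along the meridian.
E–W at 81.03°: 5e-06° × 111120 × cos 81.03° = 5e-06 × 111120 × 0.1559 ≈ 0.0866276 m.
Worst case both components are at the extreme and orthogonal: √(0.5556² + 0.0866276²) ≈ 0.562313 m.
Converting: 0.562313 m × 3.2808 ft/m ≈ 1.8449 ft.

1.84 ft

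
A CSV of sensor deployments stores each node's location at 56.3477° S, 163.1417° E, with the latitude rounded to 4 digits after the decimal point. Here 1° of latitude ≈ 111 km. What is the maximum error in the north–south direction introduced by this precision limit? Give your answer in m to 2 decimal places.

Rounding to 4 decimal places leaves the latitude within ±5e-05° of the true value.
Along the meridian that is 5e-05° × 111000 m/° = 5.55 m.

5.55 m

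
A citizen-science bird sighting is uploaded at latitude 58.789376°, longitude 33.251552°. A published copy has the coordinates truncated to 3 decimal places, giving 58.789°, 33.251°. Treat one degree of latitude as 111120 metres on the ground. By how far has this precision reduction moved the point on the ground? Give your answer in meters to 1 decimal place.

The latitude changed by +0.000376° and the longitude by +0.000552°.
North–south shift: 0.000376 × 111120 = 41.7811 m.
E–W at 58.789°: 0.000552° × 111120 × cos 58.789° = 0.000552 × 111120 × 0.5182 ≈ 31.7849 m.
Hypotenuse of the two orthogonal shifts: √(41.7811² + 31.7849²) = 52.4971 m.

52.5 meters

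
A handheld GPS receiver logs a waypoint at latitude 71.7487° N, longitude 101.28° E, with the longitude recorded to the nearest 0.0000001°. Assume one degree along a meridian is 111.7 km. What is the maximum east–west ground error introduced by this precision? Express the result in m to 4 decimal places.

0.0017 m

Rounding to 7 decimal places leaves the longitude within ±5e-08° of the true value.
One degree of longitude at 71.7487° is 111700 × cos 71.7487° ≈ 111700 × 0.3132 = 34982.8 m.
Maximum E–W displacement: 5e-08 × 34982.8 = 0.00174914 m.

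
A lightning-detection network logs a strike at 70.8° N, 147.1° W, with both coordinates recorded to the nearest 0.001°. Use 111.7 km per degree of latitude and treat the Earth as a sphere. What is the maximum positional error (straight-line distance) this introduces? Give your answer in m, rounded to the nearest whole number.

Rounding to 3 decimal places leaves each coordinate within ±0.0005° of the true value.
N–S: 0.0005° × 111700 m/° = 55.85 m.
E–W at 70.8°: 0.0005° × 111700 × cos 70.8° = 0.0005 × 111700 × 0.3289 ≈ 18.3672 m.
Worst case both components are at the extreme and orthogonal: √(55.85² + 18.3672²) ≈ 58.7927 m.

59 m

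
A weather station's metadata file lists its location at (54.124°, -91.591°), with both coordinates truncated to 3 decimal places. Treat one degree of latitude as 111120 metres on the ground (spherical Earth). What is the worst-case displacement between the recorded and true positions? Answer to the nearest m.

129 m

Truncating at 3 decimal places can drop up to a full unit in the last place, so each coordinate may be off by as much as 0.001°.
North–south component: 0.001° × 111120 = 111.12 m.
E–W at 54.124°: 0.001° × 111120 × cos 54.124° = 0.001 × 111120 × 0.5860 ≈ 65.12 m.
Combining orthogonally: (111.12² + 65.12²)^½ ≈ 128.795 m.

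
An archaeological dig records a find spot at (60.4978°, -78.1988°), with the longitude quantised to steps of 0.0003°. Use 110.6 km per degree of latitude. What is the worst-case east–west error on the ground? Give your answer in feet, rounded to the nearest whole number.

With a 0.0003° grid the true value lies within half a step, ±0.0003°/2 = ±0.00015°, of the stored one.
At latitude 60.4978° a degree of longitude spans 110600 m × cos 60.4978° = 110600 × 0.4925 ≈ 54465.7 m.
East–west error: 0.00015° × 54465.7 m/° ≈ 8.16986 m.
In feet: 8.16986 m ÷ 0.3048 ≈ 26.804 ft.

27 feet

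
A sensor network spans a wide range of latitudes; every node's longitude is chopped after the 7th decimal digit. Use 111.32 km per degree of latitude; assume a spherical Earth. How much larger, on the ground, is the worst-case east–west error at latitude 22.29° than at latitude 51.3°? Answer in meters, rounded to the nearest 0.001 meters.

0.003 meters

Truncating at 7 decimal places can drop up to a full unit in the last place, so the longitude may be off by as much as 1e-07°.
Error at 22.29° = 1e-07° × 111320 × cos 22.29° ≈ 0.011132 × 0.9253 = 0.0103 m.
At 51.3°: 1e-07° × 111320 × cos 51.3° = 1e-07 × 111320 × 0.6252 ≈ 0.0069602 m.
Difference: 0.0103 − 0.0069602 = 0.00334 m.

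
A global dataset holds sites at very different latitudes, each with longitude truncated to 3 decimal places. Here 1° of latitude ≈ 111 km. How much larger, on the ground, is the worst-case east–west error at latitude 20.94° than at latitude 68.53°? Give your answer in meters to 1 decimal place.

63.0 meters

Truncating at 3 decimal places can drop up to a full unit in the last place, so the longitude may be off by as much as 0.001°.
At 20.94°: 0.001° × 111000 × cos 20.94° = 0.001 × 111000 × 0.9340 ≈ 103.67 m.
At 68.53°: 0.001° × 111000 × cos 68.53° = 0.001 × 111000 × 0.3660 ≈ 40.628 m.
So the lower-latitude error exceeds the higher by 103.67 − 40.628 = 63.041 m.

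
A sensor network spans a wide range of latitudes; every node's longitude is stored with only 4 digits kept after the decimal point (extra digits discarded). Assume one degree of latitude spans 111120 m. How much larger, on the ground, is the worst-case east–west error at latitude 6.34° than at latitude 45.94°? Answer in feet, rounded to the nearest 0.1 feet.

10.9 feet

Truncating at 4 decimal places can drop up to a full unit in the last place, so the longitude may be off by as much as 0.0001°.
At 6.34°: 0.0001° × 111120 × cos 6.34° = 0.0001 × 111120 × 0.9939 ≈ 11.044 m.
Error at 45.94° = 0.0001° × 111120 × cos 45.94° ≈ 11.112 × 0.6954 = 7.7274 m.
So the lower-latitude error exceeds the higher by 11.044 − 7.7274 = 3.3166 m.
In feet: 3.31663 m ÷ 0.3048 ≈ 10.881 ft.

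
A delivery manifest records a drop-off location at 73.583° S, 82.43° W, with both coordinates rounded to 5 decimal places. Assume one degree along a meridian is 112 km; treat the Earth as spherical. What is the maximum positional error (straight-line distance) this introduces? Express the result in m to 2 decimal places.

0.58 m

Rounding to 5 decimal places leaves each coordinate within ±5e-06° of the true value.
N–S: 5e-06° × 112000 m/° = 0.56 m.
Longitude error → 5e-06 × 112000 × cos 73.583° = 5e-06 × 112000 × 0.2826 ≈ 0.158271 m.
The two errors are perpendicular, so the maximum displacement is √(0.56² + 0.158271²) ≈ 0.581936 m.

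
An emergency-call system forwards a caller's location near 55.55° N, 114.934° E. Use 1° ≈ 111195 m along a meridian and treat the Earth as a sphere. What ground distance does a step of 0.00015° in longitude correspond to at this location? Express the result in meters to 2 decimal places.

9.44 meters

One degree of longitude here spans 111195 × cos 55.55° = 111195 × 0.5657 ≈ 62901.5 m; 0.00015° of that is 9.43523 m.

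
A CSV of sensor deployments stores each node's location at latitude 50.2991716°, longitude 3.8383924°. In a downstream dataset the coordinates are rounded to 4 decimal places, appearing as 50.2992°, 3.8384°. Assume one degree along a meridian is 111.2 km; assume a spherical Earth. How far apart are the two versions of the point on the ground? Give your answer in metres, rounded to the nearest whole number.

3 metres

Δlat = 50.2991716 − 50.2992 = -0.0000284°; Δlon = 3.8383924 − 3.8384 = -0.0000076°.
North–south shift: -0.0000284 × 111200 = -3.15808 m.
E–W at 50.2992°: -0.0000076° × 111200 × cos 50.2992° = -0.0000076 × 111200 × 0.6388 ≈ -0.539845 m.
Distance: √(3.15808² + 0.539845²) ≈ 3.20389 m.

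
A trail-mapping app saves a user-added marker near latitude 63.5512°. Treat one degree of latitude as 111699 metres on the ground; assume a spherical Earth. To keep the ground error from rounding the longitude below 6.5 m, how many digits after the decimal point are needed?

At 63.5512° one degree of longitude covers 111699 × cos 63.5512° ≈ 111699 × 0.4454 ≈ 49750.5 m.
Rounding to N decimal places gives at most 0.5 × 10⁻ᴺ degrees of error, i.e. 0.5 × 10⁻ᴺ × 49750.5 m.
Need 0.5 × 49750.5 × 10⁻ᴺ ≤ 6.5 → 10⁻ᴺ ≤ 2.613e-04, so N ≥ 3.58.
At 3 places the error can reach 24.9 m, but 4 places keeps it to 2.49 m.

4 decimal places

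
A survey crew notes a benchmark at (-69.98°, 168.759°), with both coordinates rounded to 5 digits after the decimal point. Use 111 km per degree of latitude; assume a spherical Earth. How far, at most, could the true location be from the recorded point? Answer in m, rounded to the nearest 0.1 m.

Rounding to 5 decimal places leaves each coordinate within ±5e-06° of the true value.
Latitude error → 5e-06 × 111000 = 0.555 m along the meridian.
Longitude error → 5e-06 × 111000 × cos 69.98° = 5e-06 × 111000 × 0.3423 ≈ 0.190003 m.
Worst case both components are at the extreme and orthogonal: √(0.555² + 0.190003²) ≈ 0.586623 m.

0.6 m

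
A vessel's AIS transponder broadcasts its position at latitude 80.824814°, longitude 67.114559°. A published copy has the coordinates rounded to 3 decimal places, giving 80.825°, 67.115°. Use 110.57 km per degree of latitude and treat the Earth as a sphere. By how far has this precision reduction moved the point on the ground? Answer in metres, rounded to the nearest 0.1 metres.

22.0 metres

The latitude changed by -0.000186° and the longitude by -0.000441°.
North–south shift: -0.000186 × 110570 = -20.566 m.
E–W at 80.825°: -0.000441° × 110570 × cos 80.825° = -0.000441 × 110570 × 0.1595 ≈ -7.77502 m.
Distance: √(20.566² + 7.77502²) ≈ 21.9866 m.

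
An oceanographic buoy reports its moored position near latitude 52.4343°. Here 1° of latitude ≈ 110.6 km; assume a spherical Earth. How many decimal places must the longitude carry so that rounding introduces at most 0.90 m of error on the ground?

At 52.4343° one degree of longitude covers 110600 × cos 52.4343° ≈ 110600 × 0.6097 ≈ 67429.6 m.
With N decimal places the half-ulp bound is 0.5·10⁻ᴺ°, or 0.5·10⁻ᴺ × 67429.6 m on the ground.
Setting 33714.8 × 10⁻ᴺ ≤ 0.90 gives 10ᴺ ≥ 3.746e+04, i.e. N ≥ 4.57.
N = 4 would give 3.37 m (too coarse); N = 5 gives 0.337 m ≤ 0.90 m.

5 decimal places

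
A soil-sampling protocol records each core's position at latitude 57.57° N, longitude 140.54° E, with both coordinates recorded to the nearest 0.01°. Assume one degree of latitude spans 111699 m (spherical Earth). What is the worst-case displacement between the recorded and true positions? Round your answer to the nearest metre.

634 metres

Rounding to 2 decimal places leaves each coordinate within ±0.005° of the true value.
North–south component: 0.005° × 111699 = 558.495 m.
Longitude error → 0.005 × 111699 × cos 57.57° = 0.005 × 111699 × 0.5363 ≈ 299.503 m.
Combining orthogonally: (558.495² + 299.503²)^½ ≈ 633.734 m.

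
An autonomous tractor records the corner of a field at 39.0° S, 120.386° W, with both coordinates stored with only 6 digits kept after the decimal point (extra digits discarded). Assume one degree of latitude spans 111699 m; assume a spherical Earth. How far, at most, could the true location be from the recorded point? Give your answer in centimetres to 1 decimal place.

Truncating at 6 decimal places can drop up to a full unit in the last place, so each coordinate may be off by as much as 1e-06°.
North–south component: 1e-06° × 111699 = 0.111699 m.
Longitude error → 1e-06 × 111699 × cos 39° = 1e-06 × 111699 × 0.7771 ≈ 0.0868064 m.
Worst case both components are at the extreme and orthogonal: √(0.111699² + 0.0868064²) ≈ 0.141464 m.
That is 0.141464 m = 14.146 cm.

14.1 centimetres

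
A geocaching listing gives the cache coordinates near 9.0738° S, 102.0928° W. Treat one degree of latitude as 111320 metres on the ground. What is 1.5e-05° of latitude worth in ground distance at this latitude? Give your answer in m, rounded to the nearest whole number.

2 m

1.5e-05° × 111320 m/° = 1.6698 m.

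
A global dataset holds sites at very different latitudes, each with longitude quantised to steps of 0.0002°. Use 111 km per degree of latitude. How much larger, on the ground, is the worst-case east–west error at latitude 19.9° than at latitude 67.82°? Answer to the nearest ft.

With a 0.0002° grid the true value lies within half a step, ±0.0002°/2 = ±0.0001°, of the stored one.
At 19.9°: 0.0001° × 111000 × cos 19.9° = 0.0001 × 111000 × 0.9403 ≈ 10.437 m.
At 67.82°: 0.0001° × 111000 × cos 67.82° = 0.0001 × 111000 × 0.3775 ≈ 4.1904 m.
So the lower-latitude error exceeds the higher by 10.437 − 4.1904 = 6.2468 m.
In feet: 6.24675 m ÷ 0.3048 ≈ 20.495 ft.

20 ft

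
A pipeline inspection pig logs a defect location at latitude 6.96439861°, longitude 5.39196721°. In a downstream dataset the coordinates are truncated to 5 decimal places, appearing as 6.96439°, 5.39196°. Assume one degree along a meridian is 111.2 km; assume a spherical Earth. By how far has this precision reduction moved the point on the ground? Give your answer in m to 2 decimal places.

1.25 m

Δlat = 6.96439861 − 6.96439 = +0.00000861°; Δlon = 5.39196721 − 5.39196 = +0.00000721°.
N–S: 0.00000861° × 111200 m/° = 0.957432 m.
E–W at 6.96439°: 0.00000721° × 111200 × cos 6.96439° = 0.00000721 × 111200 × 0.9926 ≈ 0.795836 m.
Hypotenuse of the two orthogonal shifts: √(0.957432² + 0.795836²) = 1.245 m.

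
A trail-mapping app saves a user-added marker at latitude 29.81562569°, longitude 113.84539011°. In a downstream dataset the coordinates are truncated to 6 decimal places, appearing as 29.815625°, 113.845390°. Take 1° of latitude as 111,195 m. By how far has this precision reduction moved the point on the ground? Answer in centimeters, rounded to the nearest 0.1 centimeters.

The latitude changed by +0.00000069° and the longitude by +0.00000011°.
N–S: 0.00000069° × 111195 m/° = 0.0767246 m.
East–west at this latitude: 0.00000011° × 111195 × cos 29.8156° ≈ 0.00000011 × 96476.1 = 0.0106124 m.
Hypotenuse of the two orthogonal shifts: √(0.0767246² + 0.0106124²) = 0.077455 m.
That is 0.077455 m = 7.7455 cm.

7.7 centimeters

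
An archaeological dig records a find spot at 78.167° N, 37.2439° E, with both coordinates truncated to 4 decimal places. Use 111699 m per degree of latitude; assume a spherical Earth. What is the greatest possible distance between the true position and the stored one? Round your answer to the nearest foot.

37 feet

Truncating at 4 decimal places can drop up to a full unit in the last place, so each coordinate may be off by as much as 0.0001°.
North–south component: 0.0001° × 111699 = 11.1699 m.
Longitude error → 0.0001 × 111699 × cos 78.167° = 0.0001 × 111699 × 0.2051 ≈ 2.2905 m.
Combining orthogonally: (11.1699² + 2.2905²)^½ ≈ 11.4023 m.
Converting: 11.4023 m × 3.2808 ft/m ≈ 37.409 ft.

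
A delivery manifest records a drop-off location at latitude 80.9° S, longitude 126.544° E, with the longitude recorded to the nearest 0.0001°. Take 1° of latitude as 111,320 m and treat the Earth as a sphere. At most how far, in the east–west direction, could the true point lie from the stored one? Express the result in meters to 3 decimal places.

Rounding to 4 decimal places leaves the longitude within ±5e-05° of the true value.
At latitude 80.9° a degree of longitude spans 111320 m × cos 80.9° = 111320 × 0.1582 ≈ 17606.2 m.
East–west error: 5e-05° × 17606.2 m/° ≈ 0.880308 m.

0.880 meters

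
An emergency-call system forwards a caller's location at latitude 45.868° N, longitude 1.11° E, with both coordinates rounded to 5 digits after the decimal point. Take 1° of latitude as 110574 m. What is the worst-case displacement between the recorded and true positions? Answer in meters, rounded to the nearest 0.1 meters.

0.7 meters

Rounding to 5 decimal places leaves each coordinate within ±5e-06° of the true value.
N–S: 5e-06° × 110574 m/° = 0.55287 m.
East–west component at 45.868°: 5e-06° × 110574 × cos 45.868° ≈ 5e-06 × 76994.2 ≈ 0.384971 m.
Combining orthogonally: (0.55287² + 0.384971²)^½ ≈ 0.673697 m.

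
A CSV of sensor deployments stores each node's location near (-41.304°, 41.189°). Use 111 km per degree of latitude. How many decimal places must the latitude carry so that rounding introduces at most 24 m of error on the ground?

4 decimal places

One degree of latitude covers 111000 m.
Rounding to N decimal places gives at most 0.5 × 10⁻ᴺ degrees of error, i.e. 0.5 × 10⁻ᴺ × 111000 m.
Need 0.5 × 111000 × 10⁻ᴺ ≤ 24 → 10⁻ᴺ ≤ 4.324e-04, so N ≥ 3.36.
At 3 places the error can reach 55.5 m, but 4 places keeps it to 5.55 m.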